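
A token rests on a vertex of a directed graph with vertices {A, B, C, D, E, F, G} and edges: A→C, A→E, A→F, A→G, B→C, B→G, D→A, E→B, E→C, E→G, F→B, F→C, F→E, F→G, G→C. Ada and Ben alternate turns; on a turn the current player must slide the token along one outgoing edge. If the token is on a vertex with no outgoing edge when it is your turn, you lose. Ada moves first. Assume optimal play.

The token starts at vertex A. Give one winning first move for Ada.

Positions with no move are L. A position that does have a move is losing for the player to move precisely when every available move leads to a winning position for the opponent. Fill in the labels:
Every edge goes from a vertex to one that appears earlier in the order C, G, B, E, F, A, D, so processing vertices in that order labels each vertex after all of its successors.
C: no outgoing edge → L
G: →C(L), so W
B: →C(L), so W
E: →C(L), so W
F: →C(L), so W
A: →C(L), so W
D: →A(W) only, which is W, so L
From A, the L positions reachable in one move are: C.

Move to C.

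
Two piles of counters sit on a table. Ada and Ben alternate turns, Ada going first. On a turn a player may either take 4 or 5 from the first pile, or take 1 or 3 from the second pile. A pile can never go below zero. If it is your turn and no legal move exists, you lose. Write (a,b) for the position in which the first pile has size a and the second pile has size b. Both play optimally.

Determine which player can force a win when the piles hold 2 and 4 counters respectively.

Work bottom-up. With no move the player to move loses. Otherwise the position is W if at least one move leads to an L position for the opponent, and L if every move leads to a W.
No move ever increases a pile, so every position that can arise here has a ≤ 2 and b ≤ 4; it is enough to label the cells with 0 ≤ a ≤ 2 and 0 ≤ b ≤ 4.
Every move lowers a or b (never raises either), so fill the grid row by row in increasing a, and left to right within a row: each cell's successors are then already labelled.
      b=0  b=1  b=2  b=3  b=4
a=0:    L    W    L    W    L
a=1:    L    W    L    W    L
a=2:    L    W    L    W    L
Cells with no legal move (terminal, hence L): (0,0), (1,0), (2,0).
The remaining L cells, each justified by listing all of its moves:
(0,2): →(0,1)(W) only, which is W, so L
(0,4): →(0,3)(W), (0,1)(W) — all W, so L
(1,2): →(1,1)(W) only, which is W, so L
(1,4): →(1,3)(W), (1,1)(W) — all W, so L
(2,2): →(2,1)(W) only, which is W, so L
(2,4): →(2,3)(W), (2,1)(W) — all W, so L
Every other cell has at least one move into one of the L cells above, so it is W.
Every move from (2,4) reaches a W position, so the mover loses.

Ben wins.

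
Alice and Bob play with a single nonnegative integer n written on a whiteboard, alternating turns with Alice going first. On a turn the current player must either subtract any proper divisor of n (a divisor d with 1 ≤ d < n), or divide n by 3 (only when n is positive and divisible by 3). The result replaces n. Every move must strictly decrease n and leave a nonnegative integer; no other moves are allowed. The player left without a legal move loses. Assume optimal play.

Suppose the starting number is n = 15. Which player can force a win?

Bob wins.

Positions with no move are L. A position that does have a move is losing for the player to move precisely when every available move leads to a winning position for the opponent. Fill in the labels:
n=0: no move → L
n=1: no move → L
n=2: reaches L-position 1 → W
n=3: reaches L-position 1 → W
n=4: only reaches 2(W), 3(W), all W → L
n=5: reaches L-position 4 → W
n=6: reaches L-position 4 → W
n=7: only reaches 6(W), which is W → L
n=8: reaches L-position 4 → W
n=9: only reaches 3(W), 6(W), 8(W), all W → L
n=10: reaches L-position 9 → W
n=11: only reaches 10(W), which is W → L
n=12: reaches L-position 4 → W
n=13: only reaches 12(W), which is W → L
n=14: reaches L-position 7 → W
n=15: only reaches 5(W), 10(W), 12(W), 14(W), all W → L
Every move from 15 reaches a W position, so the mover loses.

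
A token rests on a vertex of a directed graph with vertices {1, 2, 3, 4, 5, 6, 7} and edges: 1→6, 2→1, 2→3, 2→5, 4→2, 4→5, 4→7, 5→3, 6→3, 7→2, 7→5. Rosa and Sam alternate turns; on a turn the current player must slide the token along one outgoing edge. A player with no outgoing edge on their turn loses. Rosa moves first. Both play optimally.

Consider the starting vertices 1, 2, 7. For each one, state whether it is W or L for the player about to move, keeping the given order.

1: L, 2: W, 7: L

Compute win/loss labels from the base case upward. A position with no move is L. Any other position is W if it can reach an L in one move, else L.
Every edge goes from a vertex to one that appears earlier in the order 3, 5, 6, 1, 2, 7, 4, so processing vertices in that order labels each vertex after all of its successors.
3: no outgoing edge → L
5: reaches L-position 3 → W
6: reaches L-position 3 → W
1: only reaches 6(W), which is W → L
2: reaches L-position 1 → W
7: only reaches 2(W), 5(W), all W → L
4: reaches L-position 7 → W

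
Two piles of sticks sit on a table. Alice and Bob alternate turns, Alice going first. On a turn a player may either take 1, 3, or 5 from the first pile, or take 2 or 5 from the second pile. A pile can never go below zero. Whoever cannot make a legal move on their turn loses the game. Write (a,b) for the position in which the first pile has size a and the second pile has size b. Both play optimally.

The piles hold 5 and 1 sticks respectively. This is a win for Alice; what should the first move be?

Classify positions by backward induction: terminal positions (no move available) are L. From any other position, the mover wins iff some move reaches an L.
No move ever increases a pile, so every position that can arise here has a ≤ 5 and b ≤ 1; it is enough to label the cells with 0 ≤ a ≤ 5 and 0 ≤ b ≤ 1.
Every move lowers a or b (never raises either), so fill the grid row by row in increasing a, and left to right within a row: each cell's successors are then already labelled.
      b=0  b=1
a=0:    L    L
a=1:    W    W
a=2:    L    L
a=3:    W    W
a=4:    L    L
a=5:    W    W
Cells with no legal move (terminal, hence L): (0,0), (0,1).
The remaining L cells, each justified by listing all of its moves:
(2,0): the only move is to (1,0)(W), a W ⇒ L
(2,1): the only move is to (1,1)(W), a W ⇒ L
(4,0): moves to (3,0)(W), (1,0)(W); every one is W ⇒ L
(4,1): moves to (3,1)(W), (1,1)(W); every one is W ⇒ L
Every other cell has at least one move into one of the L cells above, so it is W.
From (5,1), the L positions reachable in one move are: (4,1), (2,1), (0,1). Any move reaching one of these is winning.

Move to (4,1).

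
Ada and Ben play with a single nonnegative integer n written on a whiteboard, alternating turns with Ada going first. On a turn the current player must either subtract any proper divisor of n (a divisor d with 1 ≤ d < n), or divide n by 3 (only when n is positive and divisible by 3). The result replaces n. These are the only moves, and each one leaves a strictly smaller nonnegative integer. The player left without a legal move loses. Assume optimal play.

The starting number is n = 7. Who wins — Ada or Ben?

Use the standard recursion: the mover loses at a terminal position; elsewhere, the mover wins exactly when some move hands the opponent an L position.
n=0: no move → L
n=1: no move → L
n=2: can move to 1, which is L ⇒ W
n=3: can move to 1, which is L ⇒ W
n=4: moves to 2(W), 3(W); every one is W ⇒ L
n=5: can move to 4, which is L ⇒ W
n=6: can move to 4, which is L ⇒ W
n=7: the only move is to 6(W), a W ⇒ L
Every move from 7 reaches a W position, so the mover loses.

Ben wins.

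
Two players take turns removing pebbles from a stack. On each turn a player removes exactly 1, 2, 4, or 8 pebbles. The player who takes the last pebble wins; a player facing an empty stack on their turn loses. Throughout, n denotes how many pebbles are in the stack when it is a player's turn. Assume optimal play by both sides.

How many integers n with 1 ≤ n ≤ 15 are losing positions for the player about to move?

5

Use the standard recursion: the mover loses at a terminal position; elsewhere, the mover wins exactly when some move hands the opponent an L position.
n=0: no move → L
n=1: W (go to 0, an L position)
n=2: W (go to 0, an L position)
n=3: L (options 2(W), 1(W) are all W)
n=4: W (go to 3, an L position)
n=5: W (go to 3, an L position)
n=6: L (options 5(W), 4(W), 2(W) are all W)
n=7: W (go to 6, an L position)
n=8: W (go to 6, an L position)
n=9: L (options 8(W), 7(W), 5(W), 1(W) are all W)
n=10: W (go to 9, an L position)
n=11: W (go to 9, an L position)
n=12: L (options 11(W), 10(W), 8(W), 4(W) are all W)
n=13: W (go to 12, an L position)
n=14: W (go to 12, an L position)
n=15: L (options 14(W), 13(W), 11(W), 7(W) are all W)
L entries with 1 ≤ n ≤ 15 (n=0 is outside the asked range and is not counted): n = 3, 6, 9, 12, 15; that makes 5.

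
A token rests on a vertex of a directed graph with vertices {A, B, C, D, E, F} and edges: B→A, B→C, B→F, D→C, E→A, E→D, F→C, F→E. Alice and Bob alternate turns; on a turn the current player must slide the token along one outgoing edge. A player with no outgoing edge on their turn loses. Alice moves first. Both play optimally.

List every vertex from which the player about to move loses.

A, C

Positions with no move are L. A position that does have a move is losing for the player to move precisely when every available move leads to a winning position for the opponent. Fill in the labels:
Every edge goes from a vertex to one that appears earlier in the order A, C, D, E, F, B, so processing vertices in that order labels each vertex after all of its successors.
A: no outgoing edge → L
C: no outgoing edge → L
D: can move to C, which is L ⇒ W
E: can move to A, which is L ⇒ W
F: can move to C, which is L ⇒ W
B: can move to C, which is L ⇒ W
The losing starting vertices are exactly the entries labelled L in this table (2 of them).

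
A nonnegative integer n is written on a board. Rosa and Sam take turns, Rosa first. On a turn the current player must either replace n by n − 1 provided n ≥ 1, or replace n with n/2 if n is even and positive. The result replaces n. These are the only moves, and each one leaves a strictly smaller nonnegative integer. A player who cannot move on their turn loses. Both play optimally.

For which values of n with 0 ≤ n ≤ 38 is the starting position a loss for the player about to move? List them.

0, 2, 5, 7, 9, 11, 13, 15, 17, 19, 21, 23, 25, 27, 29, 31, 33, 35, 37

Classify positions by backward induction: terminal positions (no move available) are L. From any other position, the mover wins iff some move reaches an L.
n=0: no move → L
n=1: W (go to 0, an L position)
n=2: L (sole option 1(W) is W)
n=3: W (go to 2, an L position)
n=4: W (go to 2, an L position)
n=5: L (sole option 4(W) is W)
n=6: W (go to 5, an L position)
n=7: L (sole option 6(W) is W)
n=8: W (go to 7, an L position)
n=9: L (sole option 8(W) is W)
n=10: W (go to 5, an L position)
n=11: L (sole option 10(W) is W)
n=12: W (go to 11, an L position)
n=13: L (sole option 12(W) is W)
n=14: W (go to 7, an L position)
n=15: L (sole option 14(W) is W)
n=16: W (go to 15, an L position)
n=17: L (sole option 16(W) is W)
n=18: W (go to 9, an L position)
n=19: L (sole option 18(W) is W)
n=20: W (go to 19, an L position)
n=21: L (sole option 20(W) is W)
n=22: W (go to 11, an L position)
n=23: L (sole option 22(W) is W)
n=24: W (go to 23, an L position)
n=25: L (sole option 24(W) is W)
n=26: W (go to 13, an L position)
n=27: L (sole option 26(W) is W)
n=28: W (go to 27, an L position)
n=29: L (sole option 28(W) is W)
n=30: W (go to 15, an L position)
n=31: L (sole option 30(W) is W)
n=32: W (go to 31, an L position)
n=33: L (sole option 32(W) is W)
n=34: W (go to 17, an L position)
n=35: L (sole option 34(W) is W)
n=36: W (go to 35, an L position)
n=37: L (sole option 36(W) is W)
n=38: W (go to 19, an L position)
The losing starting values of n are exactly the entries labelled L in this table (19 of them).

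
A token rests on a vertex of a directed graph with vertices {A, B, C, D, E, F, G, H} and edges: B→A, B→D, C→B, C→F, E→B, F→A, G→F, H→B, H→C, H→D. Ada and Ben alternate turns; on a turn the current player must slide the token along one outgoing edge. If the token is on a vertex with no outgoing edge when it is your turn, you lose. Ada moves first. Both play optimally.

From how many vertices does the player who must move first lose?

5

Classify positions by backward induction: terminal positions (no move available) are L. From any other position, the mover wins iff some move reaches an L.
Every edge goes from a vertex to one that appears earlier in the order D, A, B, F, C, H, E, G, so processing vertices in that order labels each vertex after all of its successors.
D: no outgoing edge → L
A: no outgoing edge → L
B: →A(L), so W
F: →A(L), so W
C: →F(W), B(W) — all W, so L
H: →C(L), so W
E: →B(W) only, which is W, so L
G: →F(W) only, which is W, so L
The L vertices are A, C, D, E, G; that is 5 in all.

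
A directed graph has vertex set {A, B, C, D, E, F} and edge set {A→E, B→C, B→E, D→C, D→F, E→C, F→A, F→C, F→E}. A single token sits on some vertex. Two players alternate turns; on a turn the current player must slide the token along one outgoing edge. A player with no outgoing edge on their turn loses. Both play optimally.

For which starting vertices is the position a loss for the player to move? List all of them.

Build the W/L table. Terminal = L. A non-terminal position is W if it has a move to some L; otherwise it is L.
Every edge goes from a vertex to one that appears earlier in the order C, E, A, F, D, B, so processing vertices in that order labels each vertex after all of its successors.
C: no outgoing edge → L
E: reaches L-position C → W
A: only reaches E(W), which is W → L
F: reaches L-position A → W
D: reaches L-position C → W
B: reaches L-position C → W
The losing starting vertices are exactly the entries labelled L in this table (2 of them).

A, C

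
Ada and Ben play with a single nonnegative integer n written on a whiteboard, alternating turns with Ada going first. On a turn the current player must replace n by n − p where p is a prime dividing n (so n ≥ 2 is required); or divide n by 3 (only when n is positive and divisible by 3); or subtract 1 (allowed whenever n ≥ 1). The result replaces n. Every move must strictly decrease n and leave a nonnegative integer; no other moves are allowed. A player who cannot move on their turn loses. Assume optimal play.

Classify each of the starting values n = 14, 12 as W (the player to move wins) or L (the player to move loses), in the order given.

14: L, 12: W

Positions with no move are L. A position that does have a move is losing for the player to move precisely when every available move leads to a winning position for the opponent. Fill in the labels:
n=0: no move → L
n=1: reaches L-position 0 → W
n=2: reaches L-position 0 → W
n=3: reaches L-position 0 → W
n=4: only reaches 2(W), 3(W), all W → L
n=5: reaches L-position 0 → W
n=6: reaches L-position 4 → W
n=7: reaches L-position 0 → W
n=8: only reaches 6(W), 7(W), all W → L
n=9: reaches L-position 8 → W
n=10: reaches L-position 8 → W
n=11: reaches L-position 0 → W
n=12: reaches L-position 4 → W
n=13: reaches L-position 0 → W
n=14: only reaches 7(W), 12(W), 13(W), all W → L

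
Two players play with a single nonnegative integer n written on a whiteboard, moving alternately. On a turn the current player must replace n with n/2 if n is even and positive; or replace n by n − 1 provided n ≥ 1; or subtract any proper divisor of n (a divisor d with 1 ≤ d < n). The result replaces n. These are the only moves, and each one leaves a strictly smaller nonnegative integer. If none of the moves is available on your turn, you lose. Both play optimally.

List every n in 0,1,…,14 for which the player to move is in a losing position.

Use the standard recursion: the mover loses at a terminal position; elsewhere, the mover wins exactly when some move hands the opponent an L position.
n=0: no move → L
n=1: →0(L), so W
n=2: →1(W) only, which is W, so L
n=3: →2(L), so W
n=4: →2(L), so W
n=5: →4(W) only, which is W, so L
n=6: →5(L), so W
n=7: →6(W) only, which is W, so L
n=8: →7(L), so W
n=9: →6(W), 8(W) — all W, so L
n=10: →5(L), so W
n=11: →10(W) only, which is W, so L
n=12: →9(L), so W
n=13: →12(W) only, which is W, so L
n=14: →7(L), so W
Reading off the rows marked L gives the requested list; there are 7 such values of n.

0, 2, 5, 7, 9, 11, 13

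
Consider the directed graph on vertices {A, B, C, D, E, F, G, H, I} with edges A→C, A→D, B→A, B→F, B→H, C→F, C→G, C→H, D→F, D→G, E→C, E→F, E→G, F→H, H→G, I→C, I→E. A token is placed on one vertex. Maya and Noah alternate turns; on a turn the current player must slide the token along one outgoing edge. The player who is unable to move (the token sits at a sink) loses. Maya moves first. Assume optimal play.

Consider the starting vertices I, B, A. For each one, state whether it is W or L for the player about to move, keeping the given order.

Work bottom-up. With no move the player to move loses. Otherwise the position is W if at least one move leads to an L position for the opponent, and L if every move leads to a W.
Every edge goes from a vertex to one that appears earlier in the order G, H, F, D, C, E, A, B, I, so processing vertices in that order labels each vertex after all of its successors.
G: no outgoing edge → L
H: reaches L-position G → W
F: only reaches H(W), which is W → L
D: reaches L-position F → W
C: reaches L-position F → W
E: reaches L-position F → W
A: only reaches C(W), D(W), all W → L
B: reaches L-position A → W
I: only reaches E(W), C(W), all W → L

I: L, B: W, A: L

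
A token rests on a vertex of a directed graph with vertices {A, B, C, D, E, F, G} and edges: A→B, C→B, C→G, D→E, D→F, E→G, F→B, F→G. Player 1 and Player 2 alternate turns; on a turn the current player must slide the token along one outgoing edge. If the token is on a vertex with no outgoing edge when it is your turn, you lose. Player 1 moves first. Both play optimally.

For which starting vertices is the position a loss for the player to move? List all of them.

B, D, G

Use the standard recursion: the mover loses at a terminal position; elsewhere, the mover wins exactly when some move hands the opponent an L position.
Every edge goes from a vertex to one that appears earlier in the order B, G, E, F, D, C, A, so processing vertices in that order labels each vertex after all of its successors.
B: no outgoing edge → L
G: no outgoing edge → L
E: W (go to G, an L position)
F: W (go to G, an L position)
D: L (options F(W), E(W) are all W)
C: W (go to G, an L position)
A: W (go to B, an L position)
Reading off the rows marked L gives the requested list; there are 3 such vertices.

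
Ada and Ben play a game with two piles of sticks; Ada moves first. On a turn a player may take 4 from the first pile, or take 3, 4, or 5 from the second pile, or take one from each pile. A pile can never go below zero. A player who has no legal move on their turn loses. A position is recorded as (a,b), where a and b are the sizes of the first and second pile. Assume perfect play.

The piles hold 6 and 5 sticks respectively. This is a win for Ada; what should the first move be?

Classify positions by backward induction: terminal positions (no move available) are L. From any other position, the mover wins iff some move reaches an L.
No move ever increases a pile, so every position that can arise here has a ≤ 6 and b ≤ 5; it is enough to label the cells with 0 ≤ a ≤ 6 and 0 ≤ b ≤ 5.
Every move lowers a or b (never raises either), so fill the grid row by row in increasing a, and left to right within a row: each cell's successors are then already labelled.
      b=0  b=1  b=2  b=3  b=4  b=5
a=0:    L    L    L    W    W    W
a=1:    L    W    W    W    W    W
a=2:    L    W    L    W    W    W
a=3:    L    W    L    W    W    W
a=4:    W    W    W    W    L    L
a=5:    W    L    L    L    W    W
a=6:    W    L    W    W    W    W
Cells with no legal move (terminal, hence L): (0,0), (0,1), (0,2), (1,0), (2,0), (3,0).
The remaining L cells, each justified by listing all of its moves:
(2,2): →(1,1)(W) only, which is W, so L
(3,2): →(2,1)(W) only, which is W, so L
(4,4): →(0,4)(W), (4,1)(W), (4,0)(W), (3,3)(W) — all W, so L
(4,5): →(0,5)(W), (4,2)(W), (4,1)(W), (4,0)(W), (3,4)(W) — all W, so L
(5,1): →(1,1)(W), (4,0)(W) — all W, so L
(5,2): →(1,2)(W), (4,1)(W) — all W, so L
(5,3): →(1,3)(W), (5,0)(W), (4,2)(W) — all W, so L
(6,1): →(2,1)(W), (5,0)(W) — all W, so L
Every other cell has at least one move into one of the L cells above, so it is W.
From (6,5), the L positions reachable in one move are: (6,1).

Move to (6,1).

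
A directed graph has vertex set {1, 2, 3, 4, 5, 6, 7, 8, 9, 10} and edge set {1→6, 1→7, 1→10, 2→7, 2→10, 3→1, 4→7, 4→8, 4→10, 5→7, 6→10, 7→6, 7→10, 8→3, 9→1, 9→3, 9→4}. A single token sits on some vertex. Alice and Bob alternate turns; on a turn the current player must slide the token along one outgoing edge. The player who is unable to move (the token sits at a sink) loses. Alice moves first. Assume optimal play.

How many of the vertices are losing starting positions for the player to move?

Positions with no move are L. A position that does have a move is losing for the player to move precisely when every available move leads to a winning position for the opponent. Fill in the labels:
Every edge goes from a vertex to one that appears earlier in the order 10, 6, 7, 1, 5, 2, 3, 8, 4, 9, so processing vertices in that order labels each vertex after all of its successors.
10: no outgoing edge → L
6: W (go to 10, an L position)
7: W (go to 10, an L position)
1: W (go to 10, an L position)
5: L (sole option 7(W) is W)
2: W (go to 10, an L position)
3: L (sole option 1(W) is W)
8: W (go to 3, an L position)
4: W (go to 10, an L position)
9: W (go to 3, an L position)
The L vertices are 3, 5, 10; that is 3 in all.

3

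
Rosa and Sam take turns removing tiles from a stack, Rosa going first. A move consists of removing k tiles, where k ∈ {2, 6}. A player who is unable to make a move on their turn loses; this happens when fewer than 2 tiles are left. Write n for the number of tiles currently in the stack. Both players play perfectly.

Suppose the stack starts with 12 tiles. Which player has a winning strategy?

Positions with no move are L. A position that does have a move is losing for the player to move precisely when every available move leads to a winning position for the opponent. Fill in the labels:
n=0: no move → L
n=1: no move → L
n=2: can move to 0, which is L ⇒ W
n=3: can move to 1, which is L ⇒ W
n=4: the only move is to 2(W), a W ⇒ L
n=5: the only move is to 3(W), a W ⇒ L
n=6: can move to 4, which is L ⇒ W
n=7: can move to 5, which is L ⇒ W
n=8: moves to 6(W), 2(W); every one is W ⇒ L
n=9: moves to 7(W), 3(W); every one is W ⇒ L
n=10: can move to 8, which is L ⇒ W
n=11: can move to 9, which is L ⇒ W
n=12: moves to 10(W), 6(W); every one is W ⇒ L
Every move from 12 reaches a W position, so the mover loses.

Sam wins.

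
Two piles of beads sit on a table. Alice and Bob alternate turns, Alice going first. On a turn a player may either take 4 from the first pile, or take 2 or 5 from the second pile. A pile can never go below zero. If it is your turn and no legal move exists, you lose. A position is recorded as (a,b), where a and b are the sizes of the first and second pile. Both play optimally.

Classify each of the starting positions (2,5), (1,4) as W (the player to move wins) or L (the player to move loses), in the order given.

Build the W/L table. Terminal = L. A non-terminal position is W if it has a move to some L; otherwise it is L.
No move ever increases a pile, so every position that can arise here has a ≤ 2 and b ≤ 5; it is enough to label the cells with 0 ≤ a ≤ 2 and 0 ≤ b ≤ 5.
Every move lowers a or b (never raises either), so fill the grid row by row in increasing a, and left to right within a row: each cell's successors are then already labelled.
      b=0  b=1  b=2  b=3  b=4  b=5
a=0:    L    L    W    W    L    W
a=1:    L    L    W    W    L    W
a=2:    L    L    W    W    L    W
Cells with no legal move (terminal, hence L): (0,0), (0,1), (1,0), (1,1), (2,0), (2,1).
The remaining L cells, each justified by listing all of its moves:
(0,4): only reaches (0,2)(W), which is W → L
(1,4): only reaches (1,2)(W), which is W → L
(2,4): only reaches (2,2)(W), which is W → L
Every other cell has at least one move into one of the L cells above, so it is W.
(2,5): the move to (2,0) reaches an L cell, so W
(1,4): one of the L cells justified above, so L

(2,5): W, (1,4): L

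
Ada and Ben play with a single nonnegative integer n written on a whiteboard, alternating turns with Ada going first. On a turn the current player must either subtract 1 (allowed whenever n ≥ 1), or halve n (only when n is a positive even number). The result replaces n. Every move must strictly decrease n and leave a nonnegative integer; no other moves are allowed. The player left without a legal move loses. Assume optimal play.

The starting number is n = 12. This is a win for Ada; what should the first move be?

Label each position W (a win for the player to move) or L (a loss). A position with no legal move is L; any other position is W exactly when some move reaches an L, and L when every move reaches a W.
n=0: no move → L
n=1: can move to 0, which is L ⇒ W
n=2: the only move is to 1(W), a W ⇒ L
n=3: can move to 2, which is L ⇒ W
n=4: can move to 2, which is L ⇒ W
n=5: the only move is to 4(W), a W ⇒ L
n=6: can move to 5, which is L ⇒ W
n=7: the only move is to 6(W), a W ⇒ L
n=8: can move to 7, which is L ⇒ W
n=9: the only move is to 8(W), a W ⇒ L
n=10: can move to 5, which is L ⇒ W
n=11: the only move is to 10(W), a W ⇒ L
n=12: can move to 11, which is L ⇒ W
From 12, the L positions reachable in one move are: 11.

Move to 11.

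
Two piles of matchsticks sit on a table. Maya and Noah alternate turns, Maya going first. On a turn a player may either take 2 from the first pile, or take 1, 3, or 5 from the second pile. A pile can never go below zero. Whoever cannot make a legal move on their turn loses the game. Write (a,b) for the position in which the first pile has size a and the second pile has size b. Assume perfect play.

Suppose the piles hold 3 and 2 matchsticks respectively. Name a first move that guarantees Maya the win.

Classify positions by backward induction: terminal positions (no move available) are L. From any other position, the mover wins iff some move reaches an L.
No move ever increases a pile, so every position that can arise here has a ≤ 3 and b ≤ 2; it is enough to label the cells with 0 ≤ a ≤ 3 and 0 ≤ b ≤ 2.
Every move lowers a or b (never raises either), so fill the grid row by row in increasing a, and left to right within a row: each cell's successors are then already labelled.
      b=0  b=1  b=2
a=0:    L    W    L
a=1:    L    W    L
a=2:    W    L    W
a=3:    W    L    W
Cells with no legal move (terminal, hence L): (0,0), (1,0).
The remaining L cells, each justified by listing all of its moves:
(0,2): L (sole option (0,1)(W) is W)
(1,2): L (sole option (1,1)(W) is W)
(2,1): L (options (0,1)(W), (2,0)(W) are all W)
(3,1): L (options (1,1)(W), (3,0)(W) are all W)
Every other cell has at least one move into one of the L cells above, so it is W.
From (3,2), the L positions reachable in one move are: (1,2), (3,1). Any move reaching one of these is winning.

Move to (1,2).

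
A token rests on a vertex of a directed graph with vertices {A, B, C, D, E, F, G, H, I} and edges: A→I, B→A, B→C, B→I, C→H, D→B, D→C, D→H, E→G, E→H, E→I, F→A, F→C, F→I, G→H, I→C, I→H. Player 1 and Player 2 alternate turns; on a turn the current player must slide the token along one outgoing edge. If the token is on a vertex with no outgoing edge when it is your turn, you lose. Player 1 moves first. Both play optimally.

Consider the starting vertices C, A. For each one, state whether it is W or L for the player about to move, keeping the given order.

C: W, A: L

Work bottom-up. With no move the player to move loses. Otherwise the position is W if at least one move leads to an L position for the opponent, and L if every move leads to a W.
Every edge goes from a vertex to one that appears earlier in the order H, C, I, A, B, D, G, F, E, so processing vertices in that order labels each vertex after all of its successors.
H: no outgoing edge → L
C: reaches L-position H → W
I: reaches L-position H → W
A: only reaches I(W), which is W → L
B: reaches L-position A → W
D: reaches L-position H → W
G: reaches L-position H → W
F: reaches L-position A → W
E: reaches L-position H → W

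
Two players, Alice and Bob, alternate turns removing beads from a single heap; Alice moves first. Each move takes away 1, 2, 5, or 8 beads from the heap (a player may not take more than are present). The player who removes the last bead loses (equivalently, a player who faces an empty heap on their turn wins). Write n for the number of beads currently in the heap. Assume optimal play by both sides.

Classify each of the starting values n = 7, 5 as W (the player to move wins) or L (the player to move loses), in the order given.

7: L, 5: W

Label each position W (a win for the player to move) or L (a loss). A position with no legal move is W; any other position is W exactly when some move reaches an L, and L when every move reaches a W.
n=0: no move; the opponent has just taken the last bead and therefore loses → W
n=1: L (sole option 0(W) is W)
n=2: W (go to 1, an L position)
n=3: W (go to 1, an L position)
n=4: L (options 3(W), 2(W) are all W)
n=5: W (go to 4, an L position)
n=6: W (go to 4, an L position)
n=7: L (options 6(W), 5(W), 2(W) are all W)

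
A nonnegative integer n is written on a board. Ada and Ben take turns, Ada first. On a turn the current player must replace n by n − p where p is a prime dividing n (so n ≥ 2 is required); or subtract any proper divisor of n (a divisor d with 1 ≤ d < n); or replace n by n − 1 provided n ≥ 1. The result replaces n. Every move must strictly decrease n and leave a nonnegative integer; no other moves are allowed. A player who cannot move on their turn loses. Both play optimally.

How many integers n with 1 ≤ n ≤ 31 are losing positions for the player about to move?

Classify positions by backward induction: terminal positions (no move available) are L. From any other position, the mover wins iff some move reaches an L.
n=0: no move → L
n=1: reaches L-position 0 → W
n=2: reaches L-position 0 → W
n=3: reaches L-position 0 → W
n=4: only reaches 2(W), 3(W), all W → L
n=5: reaches L-position 0 → W
n=6: reaches L-position 4 → W
n=7: reaches L-position 0 → W
n=8: reaches L-position 4 → W
n=9: only reaches 6(W), 8(W), all W → L
n=10: reaches L-position 9 → W
n=11: reaches L-position 0 → W
n=12: reaches L-position 9 → W
n=13: reaches L-position 0 → W
n=14: only reaches 7(W), 12(W), 13(W), all W → L
n=15: reaches L-position 14 → W
n=16: reaches L-position 14 → W
n=17: reaches L-position 0 → W
n=18: reaches L-position 9 → W
n=19: reaches L-position 0 → W
n=20: only reaches 10(W), 15(W), 16(W), 18(W), 19(W), all W → L
n=21: reaches L-position 14 → W
n=22: reaches L-position 20 → W
n=23: reaches L-position 0 → W
n=24: reaches L-position 20 → W
n=25: reaches L-position 20 → W
n=26: only reaches 13(W), 24(W), 25(W), all W → L
n=27: reaches L-position 26 → W
n=28: reaches L-position 14 → W
n=29: reaches L-position 0 → W
n=30: reaches L-position 20 → W
n=31: reaches L-position 0 → W
L entries with 1 ≤ n ≤ 31 (n=0 is outside the asked range and is not counted): n = 4, 9, 14, 20, 26; that makes 5.

5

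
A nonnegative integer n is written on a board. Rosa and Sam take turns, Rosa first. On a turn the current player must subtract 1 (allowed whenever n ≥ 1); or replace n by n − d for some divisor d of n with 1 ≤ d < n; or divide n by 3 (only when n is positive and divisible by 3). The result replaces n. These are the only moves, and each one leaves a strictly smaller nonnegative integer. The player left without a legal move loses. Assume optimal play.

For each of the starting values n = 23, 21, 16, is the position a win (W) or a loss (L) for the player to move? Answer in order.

Positions with no move are L. A position that does have a move is losing for the player to move precisely when every available move leads to a winning position for the opponent. Fill in the labels:
n=0: no move → L
n=1: →0(L), so W
n=2: →1(W) only, which is W, so L
n=3: →2(L), so W
n=4: →2(L), so W
n=5: →4(W) only, which is W, so L
n=6: →2(L), so W
n=7: →6(W) only, which is W, so L
n=8: →7(L), so W
n=9: →3(W), 6(W), 8(W) — all W, so L
n=10: →5(L), so W
n=11: →10(W) only, which is W, so L
n=12: →9(L), so W
n=13: →12(W) only, which is W, so L
n=14: →7(L), so W
n=15: →5(L), so W
n=16: →8(W), 12(W), 14(W), 15(W) — all W, so L
n=17: →16(L), so W
n=18: →9(L), so W
n=19: →18(W) only, which is W, so L
n=20: →16(L), so W
n=21: →7(L), so W
n=22: →11(L), so W
n=23: →22(W) only, which is W, so L

23: L, 21: W, 16: L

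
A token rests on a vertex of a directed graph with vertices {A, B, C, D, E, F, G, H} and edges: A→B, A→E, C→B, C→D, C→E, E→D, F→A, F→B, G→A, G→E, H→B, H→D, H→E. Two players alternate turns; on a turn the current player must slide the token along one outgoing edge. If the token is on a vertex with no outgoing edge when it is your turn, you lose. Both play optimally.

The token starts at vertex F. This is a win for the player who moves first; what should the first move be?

Use the standard recursion: the mover loses at a terminal position; elsewhere, the mover wins exactly when some move hands the opponent an L position.
Every edge goes from a vertex to one that appears earlier in the order D, B, E, H, C, A, G, F, so processing vertices in that order labels each vertex after all of its successors.
D: no outgoing edge → L
B: no outgoing edge → L
E: reaches L-position D → W
H: reaches L-position B → W
C: reaches L-position B → W
A: reaches L-position B → W
G: only reaches A(W), E(W), all W → L
F: reaches L-position B → W
From F, the L positions reachable in one move are: B.

Move to B.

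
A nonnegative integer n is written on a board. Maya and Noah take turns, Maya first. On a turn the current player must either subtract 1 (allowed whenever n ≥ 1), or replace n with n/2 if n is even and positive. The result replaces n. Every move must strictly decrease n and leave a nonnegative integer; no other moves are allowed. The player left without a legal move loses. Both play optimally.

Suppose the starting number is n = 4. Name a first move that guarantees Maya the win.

Move to 2.

Use the standard recursion: the mover loses at a terminal position; elsewhere, the mover wins exactly when some move hands the opponent an L position.
n=0: no move → L
n=1: W (go to 0, an L position)
n=2: L (sole option 1(W) is W)
n=3: W (go to 2, an L position)
n=4: W (go to 2, an L position)
From 4, the L positions reachable in one move are: 2.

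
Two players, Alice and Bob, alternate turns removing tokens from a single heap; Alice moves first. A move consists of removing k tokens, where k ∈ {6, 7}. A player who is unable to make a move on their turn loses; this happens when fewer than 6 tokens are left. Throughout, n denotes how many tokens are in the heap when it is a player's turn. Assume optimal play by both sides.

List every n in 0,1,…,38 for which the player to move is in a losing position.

0, 1, 2, 3, 4, 5, 13, 14, 15, 16, 17, 18, 26, 27, 28, 29, 30, 31

Work bottom-up. With no move the player to move loses. Otherwise the position is W if at least one move leads to an L position for the opponent, and L if every move leads to a W.
n=0: no move → L
n=1: no move → L
n=2: no move → L
n=3: no move → L
n=4: no move → L
n=5: no move → L
n=6: can move to 0, which is L ⇒ W
n=7: can move to 1, which is L ⇒ W
n=8: can move to 2, which is L ⇒ W
n=9: can move to 3, which is L ⇒ W
n=10: can move to 4, which is L ⇒ W
n=11: can move to 5, which is L ⇒ W
n=12: can move to 5, which is L ⇒ W
n=13: moves to 7(W), 6(W); every one is W ⇒ L
n=14: moves to 8(W), 7(W); every one is W ⇒ L
n=15: moves to 9(W), 8(W); every one is W ⇒ L
n=16: moves to 10(W), 9(W); every one is W ⇒ L
n=17: moves to 11(W), 10(W); every one is W ⇒ L
n=18: moves to 12(W), 11(W); every one is W ⇒ L
n=19: can move to 13, which is L ⇒ W
n=20: can move to 14, which is L ⇒ W
n=21: can move to 15, which is L ⇒ W
n=22: can move to 16, which is L ⇒ W
n=23: can move to 17, which is L ⇒ W
n=24: can move to 18, which is L ⇒ W
n=25: can move to 18, which is L ⇒ W
n=26: moves to 20(W), 19(W); every one is W ⇒ L
n=27: moves to 21(W), 20(W); every one is W ⇒ L
n=28: moves to 22(W), 21(W); every one is W ⇒ L
n=29: moves to 23(W), 22(W); every one is W ⇒ L
n=30: moves to 24(W), 23(W); every one is W ⇒ L
n=31: moves to 25(W), 24(W); every one is W ⇒ L
n=32: can move to 26, which is L ⇒ W
n=33: can move to 27, which is L ⇒ W
n=34: can move to 28, which is L ⇒ W
n=35: can move to 29, which is L ⇒ W
n=36: can move to 30, which is L ⇒ W
n=37: can move to 31, which is L ⇒ W
n=38: can move to 31, which is L ⇒ W
The losing starting values of n are exactly the entries labelled L in this table (18 of them).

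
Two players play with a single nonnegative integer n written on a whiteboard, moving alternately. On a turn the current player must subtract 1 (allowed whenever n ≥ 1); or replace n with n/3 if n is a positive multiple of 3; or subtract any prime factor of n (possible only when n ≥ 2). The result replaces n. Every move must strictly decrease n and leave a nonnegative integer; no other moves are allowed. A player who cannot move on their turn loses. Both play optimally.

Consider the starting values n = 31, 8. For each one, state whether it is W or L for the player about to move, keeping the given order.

31: W, 8: L

Build the W/L table. Terminal = L. A non-terminal position is W if it has a move to some L; otherwise it is L.
n=0: no move → L
n=1: W (go to 0, an L position)
n=2: W (go to 0, an L position)
n=3: W (go to 0, an L position)
n=4: L (options 2(W), 3(W) are all W)
n=5: W (go to 0, an L position)
n=6: W (go to 4, an L position)
n=7: W (go to 0, an L position)
n=8: L (options 6(W), 7(W) are all W)
n=9: W (go to 8, an L position)
n=10: W (go to 8, an L position)
n=11: W (go to 0, an L position)
n=12: W (go to 4, an L position)
n=13: W (go to 0, an L position)
n=14: L (options 7(W), 12(W), 13(W) are all W)
n=15: W (go to 14, an L position)
n=16: W (go to 14, an L position)
n=17: W (go to 0, an L position)
n=18: L (options 6(W), 15(W), 16(W), 17(W) are all W)
n=19: W (go to 0, an L position)
n=20: W (go to 18, an L position)
n=21: W (go to 14, an L position)
n=22: L (options 11(W), 20(W), 21(W) are all W)
n=23: W (go to 0, an L position)
n=24: W (go to 8, an L position)
n=25: L (options 20(W), 24(W) are all W)
n=26: W (go to 25, an L position)
n=27: L (options 9(W), 24(W), 26(W) are all W)
n=28: W (go to 27, an L position)
n=29: W (go to 0, an L position)
n=30: W (go to 25, an L position)
n=31: W (go to 0, an L position)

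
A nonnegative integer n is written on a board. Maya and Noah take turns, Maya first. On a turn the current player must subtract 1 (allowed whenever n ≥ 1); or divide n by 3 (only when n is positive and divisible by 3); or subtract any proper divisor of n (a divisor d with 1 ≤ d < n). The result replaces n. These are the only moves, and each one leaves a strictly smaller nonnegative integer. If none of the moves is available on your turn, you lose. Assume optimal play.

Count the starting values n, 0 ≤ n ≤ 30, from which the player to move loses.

Positions with no move are L. A position that does have a move is losing for the player to move precisely when every available move leads to a winning position for the opponent. Fill in the labels:
n=0: no move → L
n=1: can move to 0, which is L ⇒ W
n=2: the only move is to 1(W), a W ⇒ L
n=3: can move to 2, which is L ⇒ W
n=4: can move to 2, which is L ⇒ W
n=5: the only move is to 4(W), a W ⇒ L
n=6: can move to 2, which is L ⇒ W
n=7: the only move is to 6(W), a W ⇒ L
n=8: can move to 7, which is L ⇒ W
n=9: moves to 3(W), 6(W), 8(W); every one is W ⇒ L
n=10: can move to 5, which is L ⇒ W
n=11: the only move is to 10(W), a W ⇒ L
n=12: can move to 9, which is L ⇒ W
n=13: the only move is to 12(W), a W ⇒ L
n=14: can move to 7, which is L ⇒ W
n=15: can move to 5, which is L ⇒ W
n=16: moves to 8(W), 12(W), 14(W), 15(W); every one is W ⇒ L
n=17: can move to 16, which is L ⇒ W
n=18: can move to 9, which is L ⇒ W
n=19: the only move is to 18(W), a W ⇒ L
n=20: can move to 16, which is L ⇒ W
n=21: can move to 7, which is L ⇒ W
n=22: can move to 11, which is L ⇒ W
n=23: the only move is to 22(W), a W ⇒ L
n=24: can move to 16, which is L ⇒ W
n=25: moves to 20(W), 24(W); every one is W ⇒ L
n=26: can move to 13, which is L ⇒ W
n=27: can move to 9, which is L ⇒ W
n=28: moves to 14(W), 21(W), 24(W), 26(W), 27(W); every one is W ⇒ L
n=29: can move to 28, which is L ⇒ W
n=30: can move to 25, which is L ⇒ W
L entries with 0 ≤ n ≤ 30: n = 0, 2, 5, 7, 9, 11, 13, 16, 19, 23, 25, 28; that makes 12.

12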